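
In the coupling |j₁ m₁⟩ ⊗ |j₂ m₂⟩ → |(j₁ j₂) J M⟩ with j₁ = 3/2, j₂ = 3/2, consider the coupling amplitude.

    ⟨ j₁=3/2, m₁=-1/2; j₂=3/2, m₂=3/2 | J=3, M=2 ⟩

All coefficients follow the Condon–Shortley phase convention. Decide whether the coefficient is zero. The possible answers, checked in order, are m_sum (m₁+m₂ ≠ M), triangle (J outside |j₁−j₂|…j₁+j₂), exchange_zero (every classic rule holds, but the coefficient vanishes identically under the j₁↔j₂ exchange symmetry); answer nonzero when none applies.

m_sum

m-sum: m₁+m₂ = -1/2+3/2 = 1, M = 2  ✗ ⇒ coefficient is 0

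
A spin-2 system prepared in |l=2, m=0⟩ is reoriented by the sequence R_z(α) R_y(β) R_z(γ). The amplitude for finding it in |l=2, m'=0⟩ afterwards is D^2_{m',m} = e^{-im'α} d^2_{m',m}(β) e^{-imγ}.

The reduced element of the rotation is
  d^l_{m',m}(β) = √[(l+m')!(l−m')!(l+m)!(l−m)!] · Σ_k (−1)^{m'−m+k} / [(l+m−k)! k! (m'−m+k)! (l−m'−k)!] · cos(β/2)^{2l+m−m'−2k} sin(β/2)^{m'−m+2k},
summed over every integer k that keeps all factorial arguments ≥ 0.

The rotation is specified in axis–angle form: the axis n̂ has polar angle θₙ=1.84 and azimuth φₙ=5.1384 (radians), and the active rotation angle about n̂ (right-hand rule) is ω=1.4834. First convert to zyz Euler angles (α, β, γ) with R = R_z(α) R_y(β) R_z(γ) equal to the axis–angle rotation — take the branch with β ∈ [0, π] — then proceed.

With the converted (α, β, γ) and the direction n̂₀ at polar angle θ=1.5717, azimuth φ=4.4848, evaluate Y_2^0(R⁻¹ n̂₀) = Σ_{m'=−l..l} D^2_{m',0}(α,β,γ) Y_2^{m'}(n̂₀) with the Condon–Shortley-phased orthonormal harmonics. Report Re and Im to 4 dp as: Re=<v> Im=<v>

Axis–angle → zyz. n̂ = (sinθₙcosφₙ, sinθₙsinφₙ, cosθₙ) = (+0.398358, -0.877824, -0.265964), ω = 1.4834.
R = I cosω + sinω [n̂]ₓ + (1−cosω) n̂n̂ᵀ gives
  R = [+0.232123, -0.054217, -0.971174; -0.584114, +0.790600, -0.183747; +0.777772, +0.609928, +0.151848]
β = atan2(√(R₁₃²+R₂₃²), R₃₃) = 1.418359; α = atan2(R₂₃, R₁₃) mod 2π = 3.328583; γ = atan2(R₃₂, −R₃₁) mod 2π = 2.476561
Need the full column D^2_{m',0} for m'=−2..2 at α=3.3286, β=1.4184, γ=2.4766.
cos(β/2)=0.758896, sin(β/2)=0.651211
d^2_{-2,0}: single k=2 term ⇒ +0.598253;  D = +0.556902+0.218556i
d^2_{-1,0}: k∈[1..2] ⇒ +0.697180 -0.513362 = +0.183818;  D = -0.180614-0.034172i
d^2_{0,0}: k∈[0..2] ⇒ +0.331688 -0.976942 +0.179841 = -0.465413;  D = -0.465413+0.000000i
d^2_{1,0}: k∈[0..1] ⇒ -0.697180 +0.513362 = -0.183818;  D = +0.180614-0.034172i
d^2_{2,0}: single k=0 term ⇒ +0.598253;  D = +0.556902-0.218556i
Y_2^{m'}(θ=1.5717,φ=4.4848) and Σ D·Y over m':
  (+0.5569+0.2186i)·(-0.3469-0.1698i)  (-0.1806-0.0342i)·(+0.0002-0.0007i)  (-0.4654+0.0000i)·(-0.3154+0.0000i)  (+0.1806-0.0342i)·(-0.0002-0.0007i)  (+0.5569-0.2186i)·(-0.3469+0.1698i)
Y_2^0(R⁻¹ n̂) = -0.165516+0.000000i

Re=-0.1655 Im=0.0000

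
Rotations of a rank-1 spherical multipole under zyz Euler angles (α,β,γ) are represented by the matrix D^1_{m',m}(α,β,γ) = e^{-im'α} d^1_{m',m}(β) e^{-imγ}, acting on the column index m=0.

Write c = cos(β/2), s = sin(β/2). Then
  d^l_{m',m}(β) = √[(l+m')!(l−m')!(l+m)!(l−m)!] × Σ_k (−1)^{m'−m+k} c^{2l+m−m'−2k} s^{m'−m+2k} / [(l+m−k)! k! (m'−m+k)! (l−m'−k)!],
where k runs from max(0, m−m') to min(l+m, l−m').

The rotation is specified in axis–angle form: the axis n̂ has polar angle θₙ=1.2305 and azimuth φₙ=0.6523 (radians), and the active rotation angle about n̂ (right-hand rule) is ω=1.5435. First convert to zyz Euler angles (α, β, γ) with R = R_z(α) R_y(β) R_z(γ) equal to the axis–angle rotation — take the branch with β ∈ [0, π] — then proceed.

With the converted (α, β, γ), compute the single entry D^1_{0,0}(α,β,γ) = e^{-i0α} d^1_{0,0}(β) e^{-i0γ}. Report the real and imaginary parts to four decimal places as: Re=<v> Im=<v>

Re=0.1357 Im=0.0000

Axis–angle → zyz. n̂ = (sinθₙcosφₙ, sinθₙsinφₙ, cosθₙ) = (+0.749119, +0.572207, +0.333766), ω = 1.5435.
R = I cosω + sinω [n̂]ₓ + (1−cosω) n̂n̂ᵀ gives
  R = [+0.573156, +0.083310, +0.815200; +0.750594, +0.345777, -0.563069; -0.328787, +0.934611, +0.135653]
β = atan2(√(R₁₃²+R₂₃²), R₃₃) = 1.434724; α = atan2(R₂₃, R₁₃) mod 2π = 5.678720; γ = atan2(R₃₂, −R₃₁) mod 2π = 1.232527
D^1_{0,0}(5.6787,1.4347,1.2325) = e^{-i·0·5.6787}·d^1_{0,0}(1.4347)·e^{-i·0·1.2325}. Compute d first:
With c≡cos(β/2)=0.753542 and s≡sin(β/2)=0.657399, N=[1·1·1·1]^{1/2}=1.000000
k: max(0,(0)−(0))=0 … min(1+(0),1−(0))=1
  k=0: (−1)^0·1.0000/(1)·0.7535^2·0.6574^0 = +0.567826
  k=1: (−1)^1·1.0000/(1)·0.7535^0·0.6574^2 = -0.432174
d^1_{0,0}(1.4347) = +0.567826 -0.432174 = +0.135653
Attach z-rotation phases: D = e^{-i(0)(5.6787)}·(+0.135653)·e^{-i(0)(1.2325)} = +0.135653+0.000000i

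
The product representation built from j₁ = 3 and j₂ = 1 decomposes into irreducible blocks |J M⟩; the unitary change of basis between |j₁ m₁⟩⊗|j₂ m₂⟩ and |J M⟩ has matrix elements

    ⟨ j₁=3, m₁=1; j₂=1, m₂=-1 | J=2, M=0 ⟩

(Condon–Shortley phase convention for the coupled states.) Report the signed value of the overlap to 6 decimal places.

+√(2/7) = +0.534522

triangle: 2!×4!×0!/7! = 48/5040
(j±m)!: 4!×2!×0!×2!×2!×2! = 384
prefactor² = (2J+1)×Δ×N² = 128/7
  k=0: +1/(0!×2!×2!×0!×2!×0!) = 1/8
Σ = 1/8  ⇒  CG² = 128/7×(1/8)² = 2/7
CG = +√(2/7) = +0.534522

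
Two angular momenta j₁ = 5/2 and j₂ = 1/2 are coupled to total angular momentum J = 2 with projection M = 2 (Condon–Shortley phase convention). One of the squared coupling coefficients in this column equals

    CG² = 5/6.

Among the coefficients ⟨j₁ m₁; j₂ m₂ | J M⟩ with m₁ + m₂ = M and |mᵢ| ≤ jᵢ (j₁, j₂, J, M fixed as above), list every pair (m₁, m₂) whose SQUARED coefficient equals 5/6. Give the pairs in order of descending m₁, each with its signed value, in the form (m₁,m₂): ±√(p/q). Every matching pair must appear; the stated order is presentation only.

Admissible pairs with m₁+m₂ = M = 2: (3/2,1/2), (5/2,-1/2)
  (m₁,m₂)=(5/2,-1/2): CG² = 5/6, CG = +√(5/6)   ← matches the target
  (m₁,m₂)=(3/2,1/2): CG² = 1/6, CG = −√(1/6)
Pairs with CG² = 5/6: (5/2,-1/2): +√(5/6)

(5/2,-1/2): +√(5/6)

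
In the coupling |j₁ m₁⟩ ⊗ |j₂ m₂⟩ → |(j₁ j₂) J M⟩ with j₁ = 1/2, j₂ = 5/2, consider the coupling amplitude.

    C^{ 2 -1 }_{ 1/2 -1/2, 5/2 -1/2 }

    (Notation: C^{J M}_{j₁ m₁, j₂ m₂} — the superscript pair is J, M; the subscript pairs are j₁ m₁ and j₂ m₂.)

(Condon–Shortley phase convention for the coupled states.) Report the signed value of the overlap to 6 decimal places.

-0.577350

triangle: 1!×0!×4!/6! = 24/720
(j±m)!: 0!×1!×2!×3!×1!×3! = 72
prefactor² = (2J+1)×Δ×N² = 12
  k=1: −1/(1!×0!×0!×1!×0!×3!) = -1/6
Σ = -1/6  ⇒  CG² = 12×(-1/6)² = 1/3
CG = −√(1/3) = -0.577350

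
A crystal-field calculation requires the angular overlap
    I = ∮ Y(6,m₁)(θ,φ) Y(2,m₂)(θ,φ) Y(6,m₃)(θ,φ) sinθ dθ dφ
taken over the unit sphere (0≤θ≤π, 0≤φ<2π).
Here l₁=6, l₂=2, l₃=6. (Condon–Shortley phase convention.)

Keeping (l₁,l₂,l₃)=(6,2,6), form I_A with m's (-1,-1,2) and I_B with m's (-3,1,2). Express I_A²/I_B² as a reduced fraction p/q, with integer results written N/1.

Shared (l₁,l₂,l₃)=(6,2,6): N and (l;000)² cancel in I_A²/I_B².
A: Δ = 2!·10!·2!/15! = 1/90090; Racah Σ t=0..1: t=0:+1/60480 t=1:−1/34560 = -1/80640; ⇒ 3j(6 2 6; -1 -1 2)² = 6/1001, sgn -1
B: Δ = 2!·10!·2!/15! = 1/90090; Racah Σ t=1..2: t=1:−1/161280 t=2:+1/60480 = 1/96768; ⇒ 3j(6 2 6; -3 1 2)² = 15/1001, sgn +1
I_A²/I_B² = (6/1001)/(15/1001) = 2/5

2/5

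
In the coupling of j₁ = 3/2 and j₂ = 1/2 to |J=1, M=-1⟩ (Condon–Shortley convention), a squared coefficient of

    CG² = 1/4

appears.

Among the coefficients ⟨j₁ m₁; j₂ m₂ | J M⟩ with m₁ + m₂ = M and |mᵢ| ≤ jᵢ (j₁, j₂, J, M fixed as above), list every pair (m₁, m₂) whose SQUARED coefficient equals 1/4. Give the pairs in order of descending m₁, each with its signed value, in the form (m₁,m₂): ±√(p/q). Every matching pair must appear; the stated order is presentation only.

Admissible pairs with m₁+m₂ = M = -1: (-3/2,1/2), (-1/2,-1/2)
  (m₁,m₂)=(-1/2,-1/2): CG² = 1/4, CG = +√(1/4)   ← matches the target
  (m₁,m₂)=(-3/2,1/2): CG² = 3/4, CG = −√(3/4)
Pairs with CG² = 1/4: (-1/2,-1/2): +√(1/4)

(-1/2,-1/2): +√(1/4)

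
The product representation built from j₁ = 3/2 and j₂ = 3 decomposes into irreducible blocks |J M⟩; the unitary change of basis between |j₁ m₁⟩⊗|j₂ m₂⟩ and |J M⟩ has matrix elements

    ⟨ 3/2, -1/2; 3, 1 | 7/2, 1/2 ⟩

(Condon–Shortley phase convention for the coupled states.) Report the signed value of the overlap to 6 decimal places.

-0.534522  (= −√(2/7))

triangle: 1!×2!×5!/9! = 240/362880
(j±m)!: 1!×2!×4!×2!×4!×3! = 13824
prefactor² = (2J+1)×Δ×N² = 512/7
  k=0: +1/(0!×1!×2!×4!×0!×1!) = 1/48
  k=1: −1/(1!×0!×1!×3!×1!×2!) = -1/12
Σ = -1/16  ⇒  CG² = 512/7×(-1/16)² = 2/7
CG = −√(2/7) = -0.534522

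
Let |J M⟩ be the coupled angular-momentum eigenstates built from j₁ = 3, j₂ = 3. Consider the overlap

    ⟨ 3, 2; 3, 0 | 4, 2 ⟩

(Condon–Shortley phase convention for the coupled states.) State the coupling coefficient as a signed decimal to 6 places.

triangle: 2!×4!×4!/11! = 1152/39916800
(j±m)!: 5!×1!×3!×3!×6!×2! = 6220800
prefactor² = (2J+1)×Δ×N² = 124416/77
  k=0: +1/(0!×2!×1!×3!×3!×1!) = 1/72
  k=1: −1/(1!×1!×0!×2!×4!×2!) = -1/96
Σ = 1/288  ⇒  CG² = 124416/77×(1/288)² = 3/154
CG = +√(3/154) = +0.139573

+√(3/154) = +0.139573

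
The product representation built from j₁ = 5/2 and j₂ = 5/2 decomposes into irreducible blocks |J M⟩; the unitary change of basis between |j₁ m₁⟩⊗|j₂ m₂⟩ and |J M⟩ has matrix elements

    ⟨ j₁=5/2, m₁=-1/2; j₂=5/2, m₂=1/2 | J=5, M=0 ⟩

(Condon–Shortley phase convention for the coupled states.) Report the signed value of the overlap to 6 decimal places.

j₁+j₂−J=0  J+j₁−j₂=5  J−j₁+j₂=5  j₁+j₂+J+1=11
(j₁±m₁, j₂±m₂, J±M) = (2,3,3,2,5,5)
P² = 57600/7
sum k=0..0:
  [0] +1/144 = 1/144
S = 1/144
C² = P²·S² = 25/63 ; C = +0.629941

+0.629941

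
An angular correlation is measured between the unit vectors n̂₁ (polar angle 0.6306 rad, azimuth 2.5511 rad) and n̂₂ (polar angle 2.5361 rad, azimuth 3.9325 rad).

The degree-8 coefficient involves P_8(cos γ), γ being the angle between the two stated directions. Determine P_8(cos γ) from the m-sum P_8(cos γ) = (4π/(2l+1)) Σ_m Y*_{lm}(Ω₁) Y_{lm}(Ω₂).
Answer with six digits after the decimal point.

0.214540

Term-by-term m-sum for l=8 (normalisation 4π/17 = 0.739198):
  m=-8: Y*=(0.000087, 0.007530)  Y=(0.005671, -0.000250)  product (0.000002, 0.000043)
  m=-7: Y*=(0.022574, -0.034536)  Y=(0.024071, 0.022283)  product (0.001313, -0.000328)
  m=-6: Y*=(-0.127916, 0.054288)  Y=(0.003866, 0.116910)  product (-0.006841, -0.014745)
  m=-5: Y*=(0.311920, 0.059707)  Y=(-0.196015, 0.207122)  product (-0.073507, 0.052902)
  m=-4: Y*=(-0.340218, -0.336310)  Y=(-0.466042, 0.010272)  product (0.162010, 0.153240)
  m=-3: Y*=(0.075973, 0.373480)  Y=(-0.309051, -0.299001)  product (0.088191, -0.138141)
  m=-2: Y*=(-0.026809, 0.065256)  Y=(-0.000158, -0.014327)  product (0.000939, 0.000374)
  m=-1: Y*=(0.345790, -0.231773)  Y=(-0.286662, 0.289838)  product (-0.031948, 0.166664)
  m=+0: Y*=(-0.064841, -0.000000)  Y=(-0.152933, 0.000000)  product (0.009916, 0.000000)
  m=+1: Y*=(-0.345790, -0.231773)  Y=(0.286662, 0.289838)  product (-0.031948, -0.166664)
  m=+2: Y*=(-0.026809, -0.065256)  Y=(-0.000158, 0.014327)  product (0.000939, -0.000374)
  m=+3: Y*=(-0.075973, 0.373480)  Y=(0.309051, -0.299001)  product (0.088191, 0.138141)
  m=+4: Y*=(-0.340218, 0.336310)  Y=(-0.466042, -0.010272)  product (0.162010, -0.153240)
  m=+5: Y*=(-0.311920, 0.059707)  Y=(0.196015, 0.207122)  product (-0.073507, -0.052902)
  m=+6: Y*=(-0.127916, -0.054288)  Y=(0.003866, -0.116910)  product (-0.006841, 0.014745)
  m=+7: Y*=(-0.022574, -0.034536)  Y=(-0.024071, 0.022283)  product (0.001313, 0.000328)
  m=+8: Y*=(0.000087, -0.007530)  Y=(0.005671, 0.000250)  product (0.000002, -0.000043)
Accumulated sum (0.290234, 0.000000); after 4π/(2l+1) scaling, (0.214540, 0.000000) ⇒ P_8 = 0.214540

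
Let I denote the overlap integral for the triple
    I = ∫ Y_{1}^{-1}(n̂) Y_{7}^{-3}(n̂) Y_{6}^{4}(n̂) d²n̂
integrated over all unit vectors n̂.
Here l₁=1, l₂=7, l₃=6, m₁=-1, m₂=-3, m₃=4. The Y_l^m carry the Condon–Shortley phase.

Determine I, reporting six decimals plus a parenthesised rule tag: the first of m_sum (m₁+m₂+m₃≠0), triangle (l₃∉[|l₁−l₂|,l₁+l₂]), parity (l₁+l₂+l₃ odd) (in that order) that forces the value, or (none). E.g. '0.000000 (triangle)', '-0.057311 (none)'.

-0.085707 (none)

Rules hold: Σm=0, L=14 even, 6≤6≤8.
N = 3·15·13 = 585
Δ = 2!·0!·12!/15! = 1/1365
Racah Σ t=1..1: t=1:−1/518400 = -1/518400
⇒ 3j(1 7 6; 0 0 0)² = 7/195, sgn -1
Racah Σ t=2..2: t=2:+1/14515200 = 1/14515200
⇒ 3j(1 7 6; -1 -3 4)² = 2/455, sgn +1
4πI² = N·(3j₀)²·(3jₘ)² = 6/65
I = -1·√(0.0923077/4π) = -0.08570655
No selection rule forces the value: the integral is nonzero (none).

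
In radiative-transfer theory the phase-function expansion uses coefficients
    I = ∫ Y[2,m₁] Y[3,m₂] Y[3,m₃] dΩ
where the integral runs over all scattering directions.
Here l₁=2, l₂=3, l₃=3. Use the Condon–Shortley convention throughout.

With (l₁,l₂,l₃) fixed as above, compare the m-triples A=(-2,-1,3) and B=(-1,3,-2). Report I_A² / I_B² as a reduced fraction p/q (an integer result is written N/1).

2/5

Shared (l₁,l₂,l₃)=(2,3,3): N and (l;000)² cancel in I_A²/I_B².
A: Δ = 2!·2!·4!/9! = 1/3780; Racah Σ t=2..2: t=2:+1/96 = 1/96; ⇒ 3j(2 3 3; -2 -1 3)² = 1/42, sgn +1
B: Δ = 2!·2!·4!/9! = 1/3780; Racah Σ t=2..2: t=2:+1/48 = 1/48; ⇒ 3j(2 3 3; -1 3 -2)² = 5/84, sgn -1
I_A²/I_B² = (1/42)/(5/84) = 2/5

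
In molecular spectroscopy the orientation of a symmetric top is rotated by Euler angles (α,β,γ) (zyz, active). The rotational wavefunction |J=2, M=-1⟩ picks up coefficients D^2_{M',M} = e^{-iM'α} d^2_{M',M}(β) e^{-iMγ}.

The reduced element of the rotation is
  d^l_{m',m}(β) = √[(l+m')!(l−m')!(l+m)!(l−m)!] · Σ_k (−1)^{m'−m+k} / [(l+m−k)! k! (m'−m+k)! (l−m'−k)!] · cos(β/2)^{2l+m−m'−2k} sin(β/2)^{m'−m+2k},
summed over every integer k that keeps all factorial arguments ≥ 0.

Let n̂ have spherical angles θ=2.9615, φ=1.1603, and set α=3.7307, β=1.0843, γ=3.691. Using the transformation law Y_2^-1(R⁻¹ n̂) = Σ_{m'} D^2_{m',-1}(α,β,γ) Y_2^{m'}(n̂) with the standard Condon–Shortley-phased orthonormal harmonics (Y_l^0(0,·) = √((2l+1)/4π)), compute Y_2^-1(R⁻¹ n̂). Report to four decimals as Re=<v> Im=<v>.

Need the full column D^2_{m',-1} for m'=−2..2 at α=3.7307, β=1.0843, γ=3.6910.
cos(β/2)=0.856601, sin(β/2)=0.515979
d^2_{-2,-1}: single k=1 term ⇒ +0.648632;  D = +0.101306-0.640672i
d^2_{-1,-1}: k∈[0..1] ⇒ +0.538412 -0.586061 = -0.047648;  D = -0.019962-0.043265i
d^2_{0,-1}: k∈[0..1] ⇒ -0.794408 +0.288237 = -0.506171;  D = +0.431680+0.264313i
d^2_{1,-1}: k∈[0..1] ⇒ +0.586061 -0.070881 = +0.515180;  D = +0.514774-0.020447i
d^2_{2,-1}: single k=0 term ⇒ -0.235345;  D = +0.190330-0.138425i
Y_2^{m'}(θ=2.9615,φ=1.1603) and Σ D·Y over m':
  (+0.1013-0.6407i)·(-0.0084-0.0091i)  (-0.0200-0.0433i)·(-0.0543+0.1248i)  (+0.4317+0.2643i)·(+0.6004+0.0000i)  (+0.5148-0.0204i)·(+0.0543+0.1248i)  (+0.1903-0.1384i)·(-0.0084+0.0091i)
Y_2^-1(R⁻¹ n̂) = +0.289178+0.229096i

Re=0.2892 Im=0.2291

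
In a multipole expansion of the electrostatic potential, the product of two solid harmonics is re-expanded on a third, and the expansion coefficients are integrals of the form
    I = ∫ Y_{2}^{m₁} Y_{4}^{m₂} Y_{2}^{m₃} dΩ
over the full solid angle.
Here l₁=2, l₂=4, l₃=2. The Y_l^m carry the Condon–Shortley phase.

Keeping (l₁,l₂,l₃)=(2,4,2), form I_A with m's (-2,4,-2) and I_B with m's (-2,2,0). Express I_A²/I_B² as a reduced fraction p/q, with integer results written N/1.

14/3

l's match ⇒ only the (l;m) 3-j factors differ between A and B.
A: triangle coeff Δ(2,4,2) = 1/630; Σ_t [4,4]: t=4:+1/576 = 1/576; (3j)²=1/9 [(2 4 2; -2 4 -2)], sign=+1
B: triangle coeff Δ(2,4,2) = 1/630; Σ_t [4,4]: t=4:+1/96 = 1/96; (3j)²=1/42 [(2 4 2; -2 2 0)], sign=+1
I_A²/I_B² = (1/9)/(1/42) = 14/3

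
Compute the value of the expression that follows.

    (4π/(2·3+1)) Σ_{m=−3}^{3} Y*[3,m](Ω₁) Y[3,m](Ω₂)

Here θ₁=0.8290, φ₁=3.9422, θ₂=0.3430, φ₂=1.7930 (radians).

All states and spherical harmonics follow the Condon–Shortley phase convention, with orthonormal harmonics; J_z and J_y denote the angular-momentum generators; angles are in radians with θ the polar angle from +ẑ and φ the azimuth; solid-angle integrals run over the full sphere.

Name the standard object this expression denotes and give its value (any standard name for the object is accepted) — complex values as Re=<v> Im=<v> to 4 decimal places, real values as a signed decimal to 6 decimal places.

This sum is the spherical-harmonic addition theorem: it equals the Legendre polynomial P_l(cos γ) of the angle γ between the two directions.
Addition theorem: P_3(cos γ) = (4π/7) Σ_m Y*_{lm}(Ω₁) Y_{lm}(Ω₂), m = −3…3:
  m=-3: Y*=(0.123494, -0.112709)  Y=(0.009813, 0.012473)  product (0.002618, 0.000434)
  m=-2: Y*=(-0.011414, 0.375127)  Y=(-0.098286, 0.046802)  product (-0.016435, -0.037404)
  m=-1: Y*=(-0.212726, -0.219297)  Y=(-0.082266, -0.364114)  product (-0.062349, 0.095497)
  m=+0: Y*=(-0.180957, -0.000000)  Y=(0.504127, 0.000000)  product (-0.091225, -0.000000)
  m=+1: Y*=(0.212726, -0.219297)  Y=(0.082266, -0.364114)  product (-0.062349, -0.095497)
  m=+2: Y*=(-0.011414, -0.375127)  Y=(-0.098286, -0.046802)  product (-0.016435, 0.037404)
  m=+3: Y*=(-0.123494, -0.112709)  Y=(-0.009813, 0.012473)  product (0.002618, -0.000434)
Accumulated sum (-0.243557, -0.000000); after 4π/(2l+1) scaling, (-0.437233, -0.000000) ⇒ P_3 = -0.437233

Legendre polynomial (addition theorem), -0.437233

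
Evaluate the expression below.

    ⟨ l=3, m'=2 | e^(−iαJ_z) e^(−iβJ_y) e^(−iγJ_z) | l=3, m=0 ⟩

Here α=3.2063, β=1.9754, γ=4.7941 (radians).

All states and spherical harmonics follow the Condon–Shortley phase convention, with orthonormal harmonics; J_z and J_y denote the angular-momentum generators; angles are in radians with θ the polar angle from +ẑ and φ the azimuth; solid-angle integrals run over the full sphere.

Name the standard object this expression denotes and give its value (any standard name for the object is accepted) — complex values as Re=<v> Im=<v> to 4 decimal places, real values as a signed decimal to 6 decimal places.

This is a Wigner D-matrix element — the rotation-matrix element ⟨l m'| R(α,β,γ) |l m⟩ in the angular-momentum basis.
D^3_{2,0}(3.2063,1.9754,4.7941) = e^{-i·2·3.2063}·d^3_{2,0}(1.9754)·e^{-i·0·4.7941}. Compute d first:
c=cos(1.975400/2)=0.550611, s=sin(1.975400/2)=0.834762; N=√[120·1·6·6]=65.726707
Admissible k: 0..1 (factorial args all ≥0)
  k=0: (−1)^2·65.7267/(12)·0.5506^4·0.8348^2 = +0.350805
  k=1: (−1)^3·65.7267/(12)·0.5506^2·0.8348^4 = -0.806308
d^3_{2,0}(1.9754) = +0.350805 -0.806308 = -0.455503
Attach z-rotation phases: D = e^{-i(2)(3.2063)}·(-0.455503)·e^{-i(0)(4.7941)} = -0.451694+0.058784i

Wigner D-matrix element, Re=-0.4517 Im=0.0588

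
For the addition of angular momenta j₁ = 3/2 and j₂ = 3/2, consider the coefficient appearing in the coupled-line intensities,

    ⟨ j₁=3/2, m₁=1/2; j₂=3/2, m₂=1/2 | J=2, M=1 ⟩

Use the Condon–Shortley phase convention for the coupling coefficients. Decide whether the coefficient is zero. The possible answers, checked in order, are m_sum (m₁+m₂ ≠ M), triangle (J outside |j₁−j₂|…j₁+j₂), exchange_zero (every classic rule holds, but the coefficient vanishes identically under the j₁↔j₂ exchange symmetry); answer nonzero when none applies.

exchange_zero

m-sum: m₁+m₂ = 1/2+1/2 = 1, M = 1  ✓
triangle: |j₁−j₂| = 0 ≤ J = 2 ≤ j₁+j₂ = 3  ✓
exchange: j₁=j₂ and m₁=m₂, and (−1)^(j₁+j₂−J) = (−1)^1 = −1 forces ⟨j₁m₁;j₂m₂|JM⟩ = −⟨j₂m₂;j₁m₁|JM⟩ = −⟨j₁m₁;j₂m₂|JM⟩ ⇒ the coefficient vanishes identically
Racah sum check: Σ_k collapses to 0 ⇒ CG = 0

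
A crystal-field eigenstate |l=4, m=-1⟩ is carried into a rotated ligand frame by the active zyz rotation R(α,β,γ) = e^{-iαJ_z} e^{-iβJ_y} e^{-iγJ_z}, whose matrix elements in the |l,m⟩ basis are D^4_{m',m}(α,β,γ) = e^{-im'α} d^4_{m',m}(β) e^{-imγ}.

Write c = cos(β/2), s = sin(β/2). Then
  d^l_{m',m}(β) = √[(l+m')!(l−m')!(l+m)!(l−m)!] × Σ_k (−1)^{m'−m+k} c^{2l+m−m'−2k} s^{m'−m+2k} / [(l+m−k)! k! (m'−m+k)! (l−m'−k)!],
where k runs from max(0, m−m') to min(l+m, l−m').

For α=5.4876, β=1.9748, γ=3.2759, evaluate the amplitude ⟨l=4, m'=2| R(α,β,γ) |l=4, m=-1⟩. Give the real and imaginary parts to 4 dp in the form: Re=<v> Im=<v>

Re=0.0554 Im=-0.3554

D^4_{2,-1}(5.4876,1.9748,3.2759) = e^{-i·2·5.4876}·d^4_{2,-1}(1.9748)·e^{-i·-1·3.2759}. Compute d first:
Half-angle: c=0.550862, s=0.834597. N=√(720·2·6·120)=1018.233765
The bounds max(0,m−m')=0 and min(l+m,l−m')=2 give 3 terms
  k=0: (−1)^3·1018.2338/(72)·0.5509^5·0.8346^3 = -0.417021
  k=1: (−1)^4·1018.2338/(48)·0.5509^3·0.8346^5 = +1.435876
  k=2: (−1)^5·1018.2338/(240)·0.5509^1·0.8346^7 = -0.659197
d^4_{2,-1}(1.9748) = -0.417021 +1.435876 -0.659197 = +0.359659
Phases: e^{-i·(2)·5.4876}=-0.020373+0.999792i, e^{-i·(-1)·3.2759}=-0.990994-0.133904i ⇒ D=+0.055411-0.355364i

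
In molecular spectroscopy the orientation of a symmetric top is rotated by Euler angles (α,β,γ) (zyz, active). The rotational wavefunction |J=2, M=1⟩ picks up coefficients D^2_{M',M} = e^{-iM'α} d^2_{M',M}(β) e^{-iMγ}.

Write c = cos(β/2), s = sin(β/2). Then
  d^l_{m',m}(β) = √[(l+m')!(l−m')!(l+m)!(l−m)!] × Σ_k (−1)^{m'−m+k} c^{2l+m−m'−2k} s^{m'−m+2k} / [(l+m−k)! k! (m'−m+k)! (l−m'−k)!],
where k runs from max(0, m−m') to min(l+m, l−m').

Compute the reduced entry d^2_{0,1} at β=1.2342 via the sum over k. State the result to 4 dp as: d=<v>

d=0.3818

d^2_{0,1}(β=1.2342) via the finite sum:
Half-angle: c=0.815560, s=0.578672. N=√(2·2·6·1)=4.898979
Admissible k: 1..2 (factorial args all ≥0)
  k=1: (−1)^0·4.8990/(2)·0.8156^3·0.5787^1 = +0.768911
  k=2: (−1)^1·4.8990/(2)·0.8156^1·0.5787^3 = -0.387106
d^2_{0,1}(1.2342) = +0.768911 -0.387106 = +0.381805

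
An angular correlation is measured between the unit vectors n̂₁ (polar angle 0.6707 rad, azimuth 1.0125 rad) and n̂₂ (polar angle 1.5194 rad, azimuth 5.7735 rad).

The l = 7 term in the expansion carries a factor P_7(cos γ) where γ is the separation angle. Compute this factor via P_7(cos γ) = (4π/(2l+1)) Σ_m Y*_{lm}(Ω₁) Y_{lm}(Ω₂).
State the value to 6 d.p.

-0.147219

Addition theorem: P_7(cos γ) = (4π/15) Σ_m Y*_{lm}(Ω₁) Y_{lm}(Ω₂), m = −7…7:
  m=-7: Y*=(0.012427, 0.012906)  Y=(-0.451115, -0.204822)  product (-0.002963, -0.008368)
  m=-6: Y*=(0.082672, -0.017464)  Y=(-0.095028, 0.007951)  product (-0.007717, 0.002317)
  m=-5: Y*=(0.081459, -0.223080)  Y=(0.291875, -0.196767)  product (-0.020119, -0.081140)
  m=-4: Y*=(-0.262654, -0.336761)  Y=(0.050166, -0.099264)  product (-0.046604, 0.009178)
  m=-3: Y*=(-0.432037, 0.045135)  Y=(0.012998, 0.311230)  product (-0.019663, -0.133876)
  m=-2: Y*=(-0.028054, 0.057458)  Y=(0.061784, 0.100451)  product (-0.007505, 0.000732)
  m=-1: Y*=(-0.198188, -0.317315)  Y=(-0.258762, -0.144634)  product (0.005389, 0.110774)
  m=+0: Y*=(-0.188815, -0.000000)  Y=(-0.119881, 0.000000)  product (0.022635, 0.000000)
  m=+1: Y*=(0.198188, -0.317315)  Y=(0.258762, -0.144634)  product (0.005389, -0.110774)
  m=+2: Y*=(-0.028054, -0.057458)  Y=(0.061784, -0.100451)  product (-0.007505, -0.000732)
  m=+3: Y*=(0.432037, 0.045135)  Y=(-0.012998, 0.311230)  product (-0.019663, 0.133876)
  m=+4: Y*=(-0.262654, 0.336761)  Y=(0.050166, 0.099264)  product (-0.046604, -0.009178)
  m=+5: Y*=(-0.081459, -0.223080)  Y=(-0.291875, -0.196767)  product (-0.020119, 0.081140)
  m=+6: Y*=(0.082672, 0.017464)  Y=(-0.095028, -0.007951)  product (-0.007717, -0.002317)
  m=+7: Y*=(-0.012427, 0.012906)  Y=(0.451115, -0.204822)  product (-0.002963, 0.008368)
Σ over m = (-0.175730, 0.000000); ×(4π/15) → (-0.147219, 0.000000). Real part: -0.147219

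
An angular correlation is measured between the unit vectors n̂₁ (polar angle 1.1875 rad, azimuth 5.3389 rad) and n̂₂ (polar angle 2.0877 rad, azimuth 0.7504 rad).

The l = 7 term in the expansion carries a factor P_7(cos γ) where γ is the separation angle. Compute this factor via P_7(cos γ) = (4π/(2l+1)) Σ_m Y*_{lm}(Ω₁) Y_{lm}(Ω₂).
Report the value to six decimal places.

0.245737

Expand P_7 via completeness: Σ_{m} conj(Y_{7,m}) at Ω₁ times Y_{7,m} at Ω₂ —
  term(m=-7) = +0.042231+0.035830i   from Y*(Ω₁)=+0.279497-0.094740i, Y(Ω₂)=+0.096551+0.160921i
  term(m=-6) = +0.130849-0.120279i   from Y*(Ω₁)=+0.363047+0.257801i, Y(Ω₂)=+0.083203-0.390387i
  term(m=-5) = -0.047395-0.066465i   from Y*(Ω₁)=+0.001862+0.205987i, Y(Ω₂)=-0.324721+0.227151i
  term(m=-4) = +0.007649-0.004135i   from Y*(Ω₁)=+0.193110-0.142447i, Y(Ω₂)=+0.035880+0.005056i
  term(m=-3) = +0.036714+0.094192i   from Y*(Ω₁)=+0.288702+0.092077i, Y(Ω₂)=+0.209877+0.259322i
  term(m=-2) = -0.022943+0.005804i   from Y*(Ω₁)=-0.037938-0.115341i, Y(Ω₂)=+0.013632-0.194432i
  term(m=-1) = -0.010253-0.082332i   from Y*(Ω₁)=+0.186592-0.257801i, Y(Ω₂)=+0.190685-0.177784i
  term(m=+0) = +0.019621+0.000000i   from Y*(Ω₁)=-0.084936-0.000000i, Y(Ω₂)=-0.231005+0.000000i
  term(m=+1) = -0.010253+0.082332i   from Y*(Ω₁)=-0.186592-0.257801i, Y(Ω₂)=-0.190685-0.177784i
  term(m=+2) = -0.022943-0.005804i   from Y*(Ω₁)=-0.037938+0.115341i, Y(Ω₂)=+0.013632+0.194432i
  term(m=+3) = +0.036714-0.094192i   from Y*(Ω₁)=-0.288702+0.092077i, Y(Ω₂)=-0.209877+0.259322i
  term(m=+4) = +0.007649+0.004135i   from Y*(Ω₁)=+0.193110+0.142447i, Y(Ω₂)=+0.035880-0.005056i
  term(m=+5) = -0.047395+0.066465i   from Y*(Ω₁)=-0.001862+0.205987i, Y(Ω₂)=+0.324721+0.227151i
  term(m=+6) = +0.130849+0.120279i   from Y*(Ω₁)=+0.363047-0.257801i, Y(Ω₂)=+0.083203+0.390387i
  term(m=+7) = +0.042231-0.035830i   from Y*(Ω₁)=-0.279497-0.094740i, Y(Ω₂)=-0.096551+0.160921i
Total Σ_m = +0.293327+0.000000i. Multiply by 0.837758: +0.245737+0.000000i. P_7(cos γ) = 0.245737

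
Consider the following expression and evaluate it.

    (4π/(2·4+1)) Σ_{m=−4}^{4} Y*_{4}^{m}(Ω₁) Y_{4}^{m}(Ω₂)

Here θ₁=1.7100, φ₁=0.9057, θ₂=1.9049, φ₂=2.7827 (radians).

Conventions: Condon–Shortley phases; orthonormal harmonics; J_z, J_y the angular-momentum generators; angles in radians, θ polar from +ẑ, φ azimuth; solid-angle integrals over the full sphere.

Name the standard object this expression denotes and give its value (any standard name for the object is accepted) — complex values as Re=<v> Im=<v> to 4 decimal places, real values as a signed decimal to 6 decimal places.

Legendre polynomial (addition theorem), +0.178914

This sum is the spherical-harmonic addition theorem: it equals the Legendre polynomial P_l(cos γ) of the angle γ between the two directions.
Expand P_4 via completeness: Σ_{m} conj(Y_{4,m}) at Ω₁ times Y_{4,m} at Ω₂ —
  m=-4: Y*=-0.377318-0.197015i  Y=+0.047519+0.349258i  product +0.050879-0.141143i
  m=-3: Y*=+0.153713-0.069474i  Y=+0.164120+0.304666i  product +0.046394+0.035429i
  m=-2: Y*=+0.067642-0.275690i  Y=-0.055607-0.048554i  product -0.017147+0.012046i
  m=-1: Y*=+0.114949+0.146562i  Y=-0.308370-0.115682i  product -0.018492-0.058493i
  m=+0: Y*=+0.257629-0.000000i  Y=+0.018906+0.000000i  product +0.004871+0.000000i
  m=+1: Y*=-0.114949+0.146562i  Y=+0.308370-0.115682i  product -0.018492+0.058493i
  m=+2: Y*=+0.067642+0.275690i  Y=-0.055607+0.048554i  product -0.017147-0.012046i
  m=+3: Y*=-0.153713-0.069474i  Y=-0.164120+0.304666i  product +0.046394-0.035429i
  m=+4: Y*=-0.377318+0.197015i  Y=+0.047519-0.349258i  product +0.050879+0.141143i
Accumulated sum +0.128138+0.000000i; after 4π/(2l+1) scaling, +0.178914+0.000000i ⇒ P_4 = 0.178914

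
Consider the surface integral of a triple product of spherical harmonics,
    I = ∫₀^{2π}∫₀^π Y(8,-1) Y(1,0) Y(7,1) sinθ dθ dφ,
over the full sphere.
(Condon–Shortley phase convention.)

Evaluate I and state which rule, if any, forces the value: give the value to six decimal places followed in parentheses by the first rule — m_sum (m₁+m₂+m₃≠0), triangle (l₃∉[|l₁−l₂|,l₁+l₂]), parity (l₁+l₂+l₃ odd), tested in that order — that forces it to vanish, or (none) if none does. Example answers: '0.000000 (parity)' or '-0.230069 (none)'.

-0.242860 (none)

Checks pass: Σm=0; 16 even; l₃=7∈[7,9].
(2·8+1)(2·1+1)(2·7+1) = 765
Δ: 2! 14! 0! / 17! → 1/2040
sum: t=1:−1/25401600 = -1/25401600
3j²(8 1 7; 0 0 0) = Δ·Π!·Σ² = 8/255  (sign +1)
sum: t=1:−1/29030400 = -1/29030400
3j²(8 1 7; -1 0 1) = Δ·Π!·Σ² = 21/680  (sign -1)
combine: 4πI² = 765·8/255·21/680 = 63/85
take √, sign -1: I = -0.24285994
No selection rule forces the value: the integral is nonzero (none).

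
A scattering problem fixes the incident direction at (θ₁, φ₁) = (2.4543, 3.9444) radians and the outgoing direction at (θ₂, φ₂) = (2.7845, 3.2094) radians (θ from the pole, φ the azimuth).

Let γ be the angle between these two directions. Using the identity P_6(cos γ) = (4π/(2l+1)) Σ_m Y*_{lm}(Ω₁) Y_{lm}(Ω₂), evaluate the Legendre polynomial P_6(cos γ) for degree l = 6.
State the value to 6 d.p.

Summing Y*_{l m}(θ₁,φ₁)·Y_{l m}(θ₂,φ₂) over m ∈ [−6, 6]; prefactor 4π/(2·6+1) = 0.966644:
  m=-6: Y*=+0.003285-0.031334i  Y=+0.000809-0.000349i  product -0.000008-0.000027i
  m=-5: Y*=-0.085493-0.101841i  Y=+0.007716-0.002721i  product -0.000937-0.000553i
  m=-4: Y*=-0.321336-0.022413i  Y=+0.044421-0.012353i  product -0.014551+0.002974i
  m=-3: Y*=-0.341312+0.307400i  Y=+0.169918-0.035050i  product -0.047221+0.064196i
  m=-2: Y*=-0.009245+0.265410i  Y=+0.419053-0.057181i  product +0.011302+0.111750i
  m=-1: Y*=-0.160564-0.166254i  Y=+0.551098-0.037426i  product -0.094709-0.085613i
  m=+0: Y*=-0.346072-0.000000i  Y=+0.044158+0.000000i  product -0.015282-0.000000i
  m=+1: Y*=+0.160564-0.166254i  Y=-0.551098-0.037426i  product -0.094709+0.085613i
  m=+2: Y*=-0.009245-0.265410i  Y=+0.419053+0.057181i  product +0.011302-0.111750i
  m=+3: Y*=+0.341312+0.307400i  Y=-0.169918-0.035050i  product -0.047221-0.064196i
  m=+4: Y*=-0.321336+0.022413i  Y=+0.044421+0.012353i  product -0.014551-0.002974i
  m=+5: Y*=+0.085493-0.101841i  Y=-0.007716-0.002721i  product -0.000937+0.000553i
  m=+6: Y*=+0.003285+0.031334i  Y=+0.000809+0.000349i  product -0.000008+0.000027i
Total Σ_m = -0.307528+0.000000i. Multiply by 0.966644: -0.297270+0.000000i. P_6(cos γ) = -0.297270

-0.297270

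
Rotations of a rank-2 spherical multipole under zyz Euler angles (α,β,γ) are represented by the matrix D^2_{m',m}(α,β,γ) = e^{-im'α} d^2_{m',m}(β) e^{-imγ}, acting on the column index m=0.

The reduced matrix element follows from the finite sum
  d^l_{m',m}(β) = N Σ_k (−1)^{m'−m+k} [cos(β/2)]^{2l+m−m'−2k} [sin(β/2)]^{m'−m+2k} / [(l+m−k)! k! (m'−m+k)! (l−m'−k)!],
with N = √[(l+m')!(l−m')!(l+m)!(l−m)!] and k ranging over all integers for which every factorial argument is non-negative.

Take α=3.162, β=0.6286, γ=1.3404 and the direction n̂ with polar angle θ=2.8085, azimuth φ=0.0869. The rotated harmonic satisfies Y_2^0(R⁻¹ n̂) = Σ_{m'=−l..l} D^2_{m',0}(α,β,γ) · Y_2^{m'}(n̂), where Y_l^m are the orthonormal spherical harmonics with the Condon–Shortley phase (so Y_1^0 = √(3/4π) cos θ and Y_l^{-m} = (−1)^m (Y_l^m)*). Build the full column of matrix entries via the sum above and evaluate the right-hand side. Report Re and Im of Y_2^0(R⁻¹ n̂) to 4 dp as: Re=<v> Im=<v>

Re=0.5498 Im=0.0000

Need the full column D^2_{m',0} for m'=−2..2 at α=3.1620, β=0.6286, γ=1.3404.
cos(β/2)=0.951013, sin(β/2)=0.309151
d^2_{-2,0}: single k=2 term ⇒ +0.211733;  D = +0.211557+0.008639i
d^2_{-1,0}: k∈[1..2] ⇒ +0.651337 -0.068829 = +0.582507;  D = -0.582386-0.011887i
d^2_{0,0}: k∈[0..2] ⇒ +0.817986 -0.345759 +0.009134 = +0.481361;  D = +0.481361+0.000000i
d^2_{1,0}: k∈[0..1] ⇒ -0.651337 +0.068829 = -0.582507;  D = +0.582386-0.011887i
d^2_{2,0}: single k=0 term ⇒ +0.211733;  D = +0.211557-0.008639i
Y_2^{m'}(θ=2.8085,φ=0.0869) and Σ D·Y over m':
  (+0.2116+0.0086i)·(+0.0407-0.0071i)  (-0.5824-0.0119i)·(-0.2378+0.0207i)  (+0.4814+0.0000i)·(+0.5296+0.0000i)  (+0.5824-0.0119i)·(+0.2378+0.0207i)  (+0.2116-0.0086i)·(+0.0407+0.0071i)
Y_2^0(R⁻¹ n̂) = +0.549767+0.000000i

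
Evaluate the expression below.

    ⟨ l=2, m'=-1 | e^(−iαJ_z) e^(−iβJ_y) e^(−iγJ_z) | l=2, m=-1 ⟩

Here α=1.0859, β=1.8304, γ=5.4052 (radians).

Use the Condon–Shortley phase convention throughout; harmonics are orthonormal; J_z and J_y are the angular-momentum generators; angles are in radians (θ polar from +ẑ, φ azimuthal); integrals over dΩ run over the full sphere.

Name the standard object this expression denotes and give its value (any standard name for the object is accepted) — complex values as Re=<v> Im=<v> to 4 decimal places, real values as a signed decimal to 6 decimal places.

This is a Wigner D-matrix element — the rotation-matrix element ⟨l m'| R(α,β,γ) |l m⟩ in the angular-momentum basis.
First d^2_{-1,-1}(β=1.8304), then the phase factors e^{-i(-1)α} and e^{-i(-1)γ}:
Half-angle: c=0.609632, s=0.792685. N=√(1·6·1·6)=6.000000
Admissible k: 0..1 (factorial args all ≥0)
  k=0: (−1)^0·6.0000/(6)·0.6096^4·0.7927^0 = +0.138125
  k=1: (−1)^1·6.0000/(2)·0.6096^2·0.7927^2 = -0.700580
d^2_{-1,-1}(1.8304) = +0.138125 -0.700580 = -0.562455
Phases: e^{-i·(-1)·1.0859}=+0.466117+0.884723i, e^{-i·(-1)·5.4052}=+0.638703-0.769454i ⇒ D=-0.550342-0.116102i

Wigner D-matrix element, Re=-0.5503 Im=-0.1161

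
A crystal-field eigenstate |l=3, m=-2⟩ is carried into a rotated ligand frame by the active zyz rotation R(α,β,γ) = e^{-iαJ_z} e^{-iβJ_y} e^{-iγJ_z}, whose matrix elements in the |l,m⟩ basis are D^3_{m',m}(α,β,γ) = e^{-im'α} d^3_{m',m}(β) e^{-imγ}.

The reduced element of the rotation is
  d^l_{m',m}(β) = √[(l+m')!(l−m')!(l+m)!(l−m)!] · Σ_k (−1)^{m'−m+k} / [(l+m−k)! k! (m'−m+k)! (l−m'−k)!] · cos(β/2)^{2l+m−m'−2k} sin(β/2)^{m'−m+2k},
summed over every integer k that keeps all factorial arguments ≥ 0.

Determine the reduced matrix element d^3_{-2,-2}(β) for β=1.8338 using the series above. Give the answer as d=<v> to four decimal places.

d=-0.3806

d^3_{-2,-2}(β=1.8338) via the finite sum:
c=cos(1.833800/2)=0.608284, s=sin(1.833800/2)=0.793720; N=√[1·120·1·120]=120.000000
k∈{0,1} keeps every argument non-negative
  k=0: (−1)^0·120.0000/(120)·0.6083^6·0.7937^0 = +0.050657
  k=1: (−1)^1·120.0000/(24)·0.6083^4·0.7937^2 = -0.431250
d^3_{-2,-2}(1.8338) = +0.050657 -0.431250 = -0.380593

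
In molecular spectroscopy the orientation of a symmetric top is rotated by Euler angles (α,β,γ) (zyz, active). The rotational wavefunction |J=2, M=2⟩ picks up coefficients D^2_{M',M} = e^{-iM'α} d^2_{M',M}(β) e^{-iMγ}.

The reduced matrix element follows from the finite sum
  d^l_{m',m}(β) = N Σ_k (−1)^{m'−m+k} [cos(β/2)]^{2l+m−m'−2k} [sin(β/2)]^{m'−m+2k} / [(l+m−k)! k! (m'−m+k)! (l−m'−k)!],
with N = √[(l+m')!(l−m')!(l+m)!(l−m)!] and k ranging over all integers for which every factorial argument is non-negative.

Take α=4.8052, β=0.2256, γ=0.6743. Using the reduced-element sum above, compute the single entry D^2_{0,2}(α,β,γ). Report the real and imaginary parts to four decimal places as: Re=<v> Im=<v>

First d^2_{0,2}(β=0.2256), then the phase factors e^{-i(0)α} and e^{-i(2)γ}:
With c≡cos(β/2)=0.993645 and s≡sin(β/2)=0.112561, N=[2·2·24·1]^{1/2}=9.797959
Admissible k: 2..2 (factorial args all ≥0)
  k=2: (−1)^0·9.7980/(4)·0.9936^2·0.1126^2 = +0.030642
d^2_{0,2}(0.2256) = +0.030642
Phases: e^{-i·(0)·4.8052}=+1.000000+0.000000i, e^{-i·(2)·0.6743}=+0.220372-0.975416i ⇒ D=+0.006753-0.029888i

Re=0.0068 Im=-0.0299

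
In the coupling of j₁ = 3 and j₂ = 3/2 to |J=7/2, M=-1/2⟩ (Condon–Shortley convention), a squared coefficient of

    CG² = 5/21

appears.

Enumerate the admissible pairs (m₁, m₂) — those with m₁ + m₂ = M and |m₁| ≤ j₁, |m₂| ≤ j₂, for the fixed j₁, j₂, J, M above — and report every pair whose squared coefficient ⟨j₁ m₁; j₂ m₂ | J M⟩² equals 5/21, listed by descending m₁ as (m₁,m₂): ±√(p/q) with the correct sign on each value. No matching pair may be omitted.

(-2,3/2): −√(5/21)

Admissible pairs with m₁+m₂ = M = -1/2: (-2,3/2), (-1,1/2), (0,-1/2), (1,-3/2)
  (m₁,m₂)=(1,-3/2): CG² = 8/21, CG = +√(8/21)
  (m₁,m₂)=(0,-1/2): CG² = 2/21, CG = +√(2/21)
  (m₁,m₂)=(-1,1/2): CG² = 2/7, CG = −√(2/7)
  (m₁,m₂)=(-2,3/2): CG² = 5/21, CG = −√(5/21)   ← matches the target
Pairs with CG² = 5/21: (-2,3/2): −√(5/21)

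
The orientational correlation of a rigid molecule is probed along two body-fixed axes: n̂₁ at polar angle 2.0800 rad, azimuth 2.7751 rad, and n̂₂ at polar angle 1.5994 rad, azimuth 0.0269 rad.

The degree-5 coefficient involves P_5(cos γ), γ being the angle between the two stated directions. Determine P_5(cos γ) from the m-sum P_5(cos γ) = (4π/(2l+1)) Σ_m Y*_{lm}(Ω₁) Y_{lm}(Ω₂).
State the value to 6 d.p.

0.407779

Expand P_5 via completeness: Σ_{m} conj(Y_{5,m}) at Ω₁ times Y_{5,m} at Ω₂ —
  term(m=-5) = 0.04210 + 0.10064j   from Y*(Ω₁)=0.06093 + 0.22751j, Y(Ω₂)=0.45900 - 0.06211j
  term(m=-4) = -0.00005 - 0.01743j   from Y*(Ω₁)=-0.04351 + 0.41355j, Y(Ω₂)=-0.04167 + 0.00450j
  term(m=-3) = 0.03424 - 0.08316j   from Y*(Ω₁)=-0.11907 + 0.23364j, Y(Ω₂)=-0.34186 + 0.02765j
  term(m=-2) = 0.00617 - 0.00619j   from Y*(Ω₁)=0.13438 - 0.12098j, Y(Ω₂)=0.04824 - 0.00260j
  term(m=-1) = 0.09327 - 0.03871j   from Y*(Ω₁)=0.29790 - 0.11434j, Y(Ω₂)=0.31637 - 0.00851j
  term(m=+0) = 0.00548 + 0.00000j   from Y*(Ω₁)=-0.10963 + 0.00000j, Y(Ω₂)=-0.04998 + 0.00000j
  term(m=+1) = 0.09327 + 0.03871j   from Y*(Ω₁)=-0.29790 - 0.11434j, Y(Ω₂)=-0.31637 - 0.00851j
  term(m=+2) = 0.00617 + 0.00619j   from Y*(Ω₁)=0.13438 + 0.12098j, Y(Ω₂)=0.04824 + 0.00260j
  term(m=+3) = 0.03424 + 0.08316j   from Y*(Ω₁)=0.11907 + 0.23364j, Y(Ω₂)=0.34186 + 0.02765j
  term(m=+4) = -0.00005 + 0.01743j   from Y*(Ω₁)=-0.04351 - 0.41355j, Y(Ω₂)=-0.04167 - 0.00450j
  term(m=+5) = 0.04210 - 0.10064j   from Y*(Ω₁)=-0.06093 + 0.22751j, Y(Ω₂)=-0.45900 - 0.06211j
Total Σ_m = 0.35695 + 0.00000j. Multiply by 1.142397: 0.40778 + 0.00000j. P_5(cos γ) = 0.407779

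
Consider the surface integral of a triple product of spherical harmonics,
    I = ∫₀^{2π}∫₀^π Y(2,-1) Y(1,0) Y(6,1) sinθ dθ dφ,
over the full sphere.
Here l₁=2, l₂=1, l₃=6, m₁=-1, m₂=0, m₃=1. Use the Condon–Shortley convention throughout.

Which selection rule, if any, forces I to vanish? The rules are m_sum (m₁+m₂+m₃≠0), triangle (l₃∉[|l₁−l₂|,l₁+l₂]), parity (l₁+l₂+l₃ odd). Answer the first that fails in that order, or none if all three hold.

triangle

Σmᵢ = 0  ✓
l₃∈[|l₁−l₂|,l₁+l₂]=[1,3] required, l₃=6 fails  ✗
Σlᵢ = 9 ⇒ odd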